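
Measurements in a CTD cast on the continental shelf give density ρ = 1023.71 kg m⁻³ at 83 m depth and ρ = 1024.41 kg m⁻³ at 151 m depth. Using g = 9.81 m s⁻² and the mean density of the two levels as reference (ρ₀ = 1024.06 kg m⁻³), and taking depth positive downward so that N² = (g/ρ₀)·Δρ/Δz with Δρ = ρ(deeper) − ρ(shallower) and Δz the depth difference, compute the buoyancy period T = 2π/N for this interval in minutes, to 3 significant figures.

Δρ = 1024.41 − 1023.71 = 0.70 kg m⁻³ over Δz = 151 − 83 = 68 m.
N² = (9.81/1024.06) × (0.70/68) = 9.8613 × 10⁻⁵ s⁻².
N = √(9.8613 × 10⁻⁵) = 9.9304 × 10⁻³ rad s⁻¹, so T = 2π/N = 632.72 s = 10.545 min ≈ 10.5 min.

10.5 min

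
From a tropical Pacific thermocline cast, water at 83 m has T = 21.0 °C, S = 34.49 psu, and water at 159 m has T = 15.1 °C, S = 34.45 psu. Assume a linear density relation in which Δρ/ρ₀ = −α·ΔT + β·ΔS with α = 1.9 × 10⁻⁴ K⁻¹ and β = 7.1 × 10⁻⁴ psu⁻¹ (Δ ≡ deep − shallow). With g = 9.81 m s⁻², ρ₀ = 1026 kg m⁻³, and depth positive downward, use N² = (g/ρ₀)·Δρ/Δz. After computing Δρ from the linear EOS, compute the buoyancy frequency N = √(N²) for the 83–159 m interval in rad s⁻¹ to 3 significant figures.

ΔT = -5.9 K, ΔS = -0.04 psu (deep − shallow).
Δρ/ρ₀ = −αΔT + βΔS = 1.121 × 10⁻³ − 2.84 × 10⁻⁵ = 1.0926 × 10⁻³, so Δρ ≈ 1.121 kg m⁻³.
N² = (g/ρ₀)·Δρ/Δz = g·(Δρ/ρ₀)/Δz = 9.81 × 1.0926 × 10⁻³ / 76 = 1.4103 × 10⁻⁴ s⁻².
N = √(1.4103 × 10⁻⁴) = 0.011876 rad s⁻¹ ≈ 0.0119 rad s⁻¹.

0.0119 rad s⁻¹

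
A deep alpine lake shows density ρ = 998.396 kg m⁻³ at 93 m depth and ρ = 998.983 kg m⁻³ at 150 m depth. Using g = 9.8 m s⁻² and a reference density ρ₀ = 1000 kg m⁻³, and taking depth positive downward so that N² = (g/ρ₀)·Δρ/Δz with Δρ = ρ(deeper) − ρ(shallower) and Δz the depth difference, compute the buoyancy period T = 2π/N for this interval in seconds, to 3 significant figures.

Δρ = 998.983 − 998.396 = 0.587 kg m⁻³ over Δz = 150 − 93 = 57 m.
N² = (9.8/1000) × (0.587/57) = 1.0092 × 10⁻⁴ s⁻².
N = √(1.0092 × 10⁻⁴) = 0.010046 rad s⁻¹, so T = 2π/N = 625.44 s ≈ 625 s.
N² > 0, so the interval is statically stable.

625 s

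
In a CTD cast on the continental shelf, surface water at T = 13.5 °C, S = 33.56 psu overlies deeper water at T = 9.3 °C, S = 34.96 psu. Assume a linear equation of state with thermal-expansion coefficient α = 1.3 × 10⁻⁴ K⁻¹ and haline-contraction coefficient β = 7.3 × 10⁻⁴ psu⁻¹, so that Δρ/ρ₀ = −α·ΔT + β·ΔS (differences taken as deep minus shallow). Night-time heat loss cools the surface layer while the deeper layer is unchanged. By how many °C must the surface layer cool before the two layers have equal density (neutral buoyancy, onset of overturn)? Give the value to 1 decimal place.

12.1 °C

Neutral buoyancy requires Δρ = 0, i.e. −α(T_deep − T_surf′) + β(S_deep − S_surf) = 0.
T_surf′ = T_deep − (β/α)·ΔS = 9.3 − (7.3 × 10⁻⁴/1.3 × 10⁻⁴)·(+1.40) = 1.438 °C.
Cooling required: 13.5 − (1.438) = 12.062 °C.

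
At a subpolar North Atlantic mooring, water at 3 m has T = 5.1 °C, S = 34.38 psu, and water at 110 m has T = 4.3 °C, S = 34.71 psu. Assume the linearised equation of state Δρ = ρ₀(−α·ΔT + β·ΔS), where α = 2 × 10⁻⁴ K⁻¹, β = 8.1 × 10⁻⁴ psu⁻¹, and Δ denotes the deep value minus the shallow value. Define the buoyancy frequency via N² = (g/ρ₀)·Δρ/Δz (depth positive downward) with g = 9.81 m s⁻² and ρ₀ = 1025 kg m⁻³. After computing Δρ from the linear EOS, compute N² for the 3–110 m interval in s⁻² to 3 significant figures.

ΔT = -0.8 K, ΔS = +0.33 psu (deep − shallow).
Δρ/ρ₀ = −αΔT + βΔS = 1.60 × 10⁻⁴ + 2.673 × 10⁻⁴ = 4.273 × 10⁻⁴, so Δρ ≈ 0.4380 kg m⁻³.
N² = (g/ρ₀)·Δρ/Δz = g·(Δρ/ρ₀)/Δz = 9.81 × 4.273 × 10⁻⁴ / 107 = 3.9176 × 10⁻⁵ s⁻² ≈ 3.92 × 10⁻⁵ s⁻².

3.92 × 10⁻⁵ s⁻²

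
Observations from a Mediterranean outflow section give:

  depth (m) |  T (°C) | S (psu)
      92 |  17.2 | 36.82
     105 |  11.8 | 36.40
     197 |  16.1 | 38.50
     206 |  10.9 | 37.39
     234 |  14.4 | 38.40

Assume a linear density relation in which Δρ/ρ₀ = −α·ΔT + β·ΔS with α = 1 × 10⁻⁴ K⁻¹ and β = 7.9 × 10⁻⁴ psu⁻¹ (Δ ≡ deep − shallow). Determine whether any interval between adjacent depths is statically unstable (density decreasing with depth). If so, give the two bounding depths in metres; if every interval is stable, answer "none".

Evaluate Δρ/ρ₀ = −αΔT + βΔS across each adjacent pair:
  92–105 m: −αΔT+βΔS = −(1 × 10⁻⁴)(-5.4)+(7.9 × 10⁻⁴)(-0.42) = 2.1 × 10⁻⁴ → stable
  105–197 m: −αΔT+βΔS = −(1 × 10⁻⁴)(+4.3)+(7.9 × 10⁻⁴)(+2.10) = 1.2 × 10⁻³ → stable
  197–206 m: −αΔT+βΔS = −(1 × 10⁻⁴)(-5.2)+(7.9 × 10⁻⁴)(-1.11) = -3.6 × 10⁻⁴ → UNSTABLE
  206–234 m: −αΔT+βΔS = −(1 × 10⁻⁴)(+3.5)+(7.9 × 10⁻⁴)(+1.01) = 4.5 × 10⁻⁴ → stable
The 197–206 m interval has Δρ < 0: lighter water underlies denser water.

197–206 m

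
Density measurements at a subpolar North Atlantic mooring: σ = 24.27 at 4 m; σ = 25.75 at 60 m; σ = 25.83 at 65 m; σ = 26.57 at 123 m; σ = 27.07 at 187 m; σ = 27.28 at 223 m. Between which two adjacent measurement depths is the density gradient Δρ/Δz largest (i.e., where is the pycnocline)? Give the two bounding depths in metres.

4–60 m

Compute the density gradient over each adjacent pair:
  4–60 m: Δρ/Δz = 1.48/56 = 0.026 kg m⁻⁴
  60–65 m: Δρ/Δz = 0.08/5 = 0.016 kg m⁻⁴
  65–123 m: Δρ/Δz = 0.74/58 = 0.013 kg m⁻⁴
  123–187 m: Δρ/Δz = 0.50/64 = 7.8 × 10⁻³ kg m⁻⁴
  187–223 m: Δρ/Δz = 0.21/36 = 5.8 × 10⁻³ kg m⁻⁴
The largest gradient is in the 4–60 m interval — the pycnocline.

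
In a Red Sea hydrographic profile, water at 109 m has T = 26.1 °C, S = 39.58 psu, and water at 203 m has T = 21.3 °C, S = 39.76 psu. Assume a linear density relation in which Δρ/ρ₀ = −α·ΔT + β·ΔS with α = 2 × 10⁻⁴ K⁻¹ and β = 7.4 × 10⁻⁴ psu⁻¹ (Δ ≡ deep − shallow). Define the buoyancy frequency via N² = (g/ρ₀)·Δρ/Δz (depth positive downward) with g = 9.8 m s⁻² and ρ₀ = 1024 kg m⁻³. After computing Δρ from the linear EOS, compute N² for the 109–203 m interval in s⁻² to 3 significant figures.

1.14 × 10⁻⁴ s⁻²

ΔT = -4.8 K, ΔS = +0.18 psu (deep − shallow).
Δρ/ρ₀ = −αΔT + βΔS = 9.60 × 10⁻⁴ + 1.332 × 10⁻⁴ = 1.0932 × 10⁻³, so Δρ ≈ 1.119 kg m⁻³.
N² = (g/ρ₀)·Δρ/Δz = g·(Δρ/ρ₀)/Δz = 9.8 × 1.0932 × 10⁻³ / 94 = 1.1397 × 10⁻⁴ s⁻² ≈ 1.14 × 10⁻⁴ s⁻².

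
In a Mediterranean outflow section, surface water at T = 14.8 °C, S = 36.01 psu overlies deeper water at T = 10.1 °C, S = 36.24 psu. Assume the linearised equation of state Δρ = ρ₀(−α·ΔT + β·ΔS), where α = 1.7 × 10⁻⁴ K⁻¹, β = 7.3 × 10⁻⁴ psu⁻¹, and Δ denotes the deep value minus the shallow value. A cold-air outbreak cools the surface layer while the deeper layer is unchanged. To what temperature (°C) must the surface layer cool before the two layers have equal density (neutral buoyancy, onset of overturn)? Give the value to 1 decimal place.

9.1 °C

Neutral buoyancy requires Δρ = 0, i.e. −α(T_deep − T_surf′) + β(S_deep − S_surf) = 0.
T_surf′ = T_deep − (β/α)·ΔS = 10.1 − (7.3 × 10⁻⁴/1.7 × 10⁻⁴)·(+0.23) = 9.112 °C.
Cooling required: 14.8 − (9.112) = 5.688 °C.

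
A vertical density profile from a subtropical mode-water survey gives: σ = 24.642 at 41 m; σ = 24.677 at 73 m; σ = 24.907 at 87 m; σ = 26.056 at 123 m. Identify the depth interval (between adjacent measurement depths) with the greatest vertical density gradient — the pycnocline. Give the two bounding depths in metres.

Compute the density gradient over each adjacent pair:
  41–73 m: Δρ/Δz = 0.035/32 = 1.1 × 10⁻³ kg m⁻⁴
  73–87 m: Δρ/Δz = 0.230/14 = 0.016 kg m⁻⁴
  87–123 m: Δρ/Δz = 1.149/36 = 0.032 kg m⁻⁴
The largest gradient is in the 87–123 m interval — the pycnocline.

87–123 m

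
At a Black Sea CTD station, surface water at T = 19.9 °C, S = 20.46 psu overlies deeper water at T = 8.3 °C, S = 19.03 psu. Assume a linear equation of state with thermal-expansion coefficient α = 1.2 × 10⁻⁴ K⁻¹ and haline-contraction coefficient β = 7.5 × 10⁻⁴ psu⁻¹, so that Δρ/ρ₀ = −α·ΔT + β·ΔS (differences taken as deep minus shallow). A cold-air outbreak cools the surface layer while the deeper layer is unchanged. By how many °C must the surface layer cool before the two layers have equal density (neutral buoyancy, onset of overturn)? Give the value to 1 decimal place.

Neutral buoyancy requires Δρ = 0, i.e. −α(T_deep − T_surf′) + β(S_deep − S_surf) = 0.
T_surf′ = T_deep − (β/α)·ΔS = 8.3 − (7.5 × 10⁻⁴/1.2 × 10⁻⁴)·(-1.43) = 17.238 °C.
Cooling required: 19.9 − (17.238) = 2.662 °C.

2.7 °C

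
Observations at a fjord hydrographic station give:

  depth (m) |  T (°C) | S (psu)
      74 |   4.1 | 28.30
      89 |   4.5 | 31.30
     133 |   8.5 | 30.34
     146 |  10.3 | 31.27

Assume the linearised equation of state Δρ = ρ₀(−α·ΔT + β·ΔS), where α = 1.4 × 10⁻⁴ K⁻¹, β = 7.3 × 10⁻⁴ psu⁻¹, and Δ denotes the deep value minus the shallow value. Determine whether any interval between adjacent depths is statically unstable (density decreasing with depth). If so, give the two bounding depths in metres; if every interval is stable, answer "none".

89–133 m

Evaluate Δρ/ρ₀ = −αΔT + βΔS across each adjacent pair:
  74–89 m: −αΔT+βΔS = −(1.4 × 10⁻⁴)(+0.4)+(7.3 × 10⁻⁴)(+3.00) = 2.1 × 10⁻³ → stable
  89–133 m: −αΔT+βΔS = −(1.4 × 10⁻⁴)(+4.0)+(7.3 × 10⁻⁴)(-0.96) = -1.3 × 10⁻³ → UNSTABLE
  133–146 m: −αΔT+βΔS = −(1.4 × 10⁻⁴)(+1.8)+(7.3 × 10⁻⁴)(+0.93) = 4.3 × 10⁻⁴ → stable
The 89–133 m interval has Δρ < 0: lighter water underlies denser water.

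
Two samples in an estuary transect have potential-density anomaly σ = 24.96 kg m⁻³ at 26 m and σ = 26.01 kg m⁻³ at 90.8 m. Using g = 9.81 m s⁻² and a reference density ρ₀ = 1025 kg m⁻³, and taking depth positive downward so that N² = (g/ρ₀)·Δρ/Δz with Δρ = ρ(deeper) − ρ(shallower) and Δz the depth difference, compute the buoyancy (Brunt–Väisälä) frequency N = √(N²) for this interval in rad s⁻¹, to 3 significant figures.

Δρ = 1026.01 − 1024.96 = 1.05 kg m⁻³ over Δz = 90.8 − 26 = 64.8 m.
N² = (9.81/1025) × (1.05/64.8) = 1.5508 × 10⁻⁴ s⁻².
N = √(1.5508 × 10⁻⁴) = 0.012453 rad s⁻¹ ≈ 0.0125 rad s⁻¹.

0.0125 rad s⁻¹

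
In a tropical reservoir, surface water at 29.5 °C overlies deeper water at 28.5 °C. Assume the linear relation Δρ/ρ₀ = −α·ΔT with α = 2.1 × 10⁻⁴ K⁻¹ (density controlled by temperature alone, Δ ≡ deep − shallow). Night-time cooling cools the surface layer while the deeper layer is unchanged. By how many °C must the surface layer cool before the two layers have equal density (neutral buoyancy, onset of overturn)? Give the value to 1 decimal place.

With temperature the only control, equal density requires T_surf′ = T_deep.
T_surf′ = 28.5 °C.
Cooling required: 29.5 − 28.5 = 1.0 °C.

1.0 °C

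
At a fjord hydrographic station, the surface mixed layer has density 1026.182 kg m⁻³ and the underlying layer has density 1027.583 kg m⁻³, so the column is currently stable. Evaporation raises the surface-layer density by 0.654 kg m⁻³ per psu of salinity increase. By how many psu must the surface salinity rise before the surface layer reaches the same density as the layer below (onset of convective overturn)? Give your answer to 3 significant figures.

2.14 psu

Density deficit of the surface layer: 1027.583 − 1026.182 = 1.401 kg m⁻³.
Required change = 1.401 / 0.654 = 2.14 psu.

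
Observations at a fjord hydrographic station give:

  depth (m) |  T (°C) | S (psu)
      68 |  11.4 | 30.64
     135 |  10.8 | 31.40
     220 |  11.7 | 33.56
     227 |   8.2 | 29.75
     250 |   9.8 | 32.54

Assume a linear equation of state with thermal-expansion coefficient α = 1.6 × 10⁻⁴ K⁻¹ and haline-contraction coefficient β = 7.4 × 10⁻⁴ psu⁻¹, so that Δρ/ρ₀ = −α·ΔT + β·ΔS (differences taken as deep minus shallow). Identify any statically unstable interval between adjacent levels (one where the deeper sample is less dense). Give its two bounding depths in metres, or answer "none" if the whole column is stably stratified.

Evaluate Δρ/ρ₀ = −αΔT + βΔS across each adjacent pair:
  68–135 m: −αΔT+βΔS = −(1.6 × 10⁻⁴)(-0.6)+(7.4 × 10⁻⁴)(+0.76) = 6.6 × 10⁻⁴ → stable
  135–220 m: −αΔT+βΔS = −(1.6 × 10⁻⁴)(+0.9)+(7.4 × 10⁻⁴)(+2.16) = 1.5 × 10⁻³ → stable
  220–227 m: −αΔT+βΔS = −(1.6 × 10⁻⁴)(-3.5)+(7.4 × 10⁻⁴)(-3.81) = -2.3 × 10⁻³ → UNSTABLE
  227–250 m: −αΔT+βΔS = −(1.6 × 10⁻⁴)(+1.6)+(7.4 × 10⁻⁴)(+2.79) = 1.8 × 10⁻³ → stable
The 220–227 m interval has Δρ < 0: lighter water underlies denser water.

220–227 m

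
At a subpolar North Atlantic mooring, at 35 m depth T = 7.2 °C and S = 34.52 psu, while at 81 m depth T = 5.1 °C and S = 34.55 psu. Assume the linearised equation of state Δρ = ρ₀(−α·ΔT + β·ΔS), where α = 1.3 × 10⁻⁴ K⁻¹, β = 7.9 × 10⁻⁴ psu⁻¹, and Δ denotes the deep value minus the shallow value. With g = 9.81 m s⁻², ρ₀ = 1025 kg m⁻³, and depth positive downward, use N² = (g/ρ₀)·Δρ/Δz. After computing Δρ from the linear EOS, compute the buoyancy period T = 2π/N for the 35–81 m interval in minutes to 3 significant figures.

ΔT = -2.1 K, ΔS = +0.03 psu (deep − shallow).
Δρ/ρ₀ = −αΔT + βΔS = 2.73 × 10⁻⁴ + 2.37 × 10⁻⁵ = 2.967 × 10⁻⁴, so Δρ ≈ 0.3041 kg m⁻³.
N² = (g/ρ₀)·Δρ/Δz = g·(Δρ/ρ₀)/Δz = 9.81 × 2.967 × 10⁻⁴ / 46 = 6.3274 × 10⁻⁵ s⁻².
N = √(6.3274 × 10⁻⁵) = 7.9545 × 10⁻³ rad s⁻¹ → T = 2π/N = 789.89 s = 13.165 min ≈ 13.2 min.

13.2 min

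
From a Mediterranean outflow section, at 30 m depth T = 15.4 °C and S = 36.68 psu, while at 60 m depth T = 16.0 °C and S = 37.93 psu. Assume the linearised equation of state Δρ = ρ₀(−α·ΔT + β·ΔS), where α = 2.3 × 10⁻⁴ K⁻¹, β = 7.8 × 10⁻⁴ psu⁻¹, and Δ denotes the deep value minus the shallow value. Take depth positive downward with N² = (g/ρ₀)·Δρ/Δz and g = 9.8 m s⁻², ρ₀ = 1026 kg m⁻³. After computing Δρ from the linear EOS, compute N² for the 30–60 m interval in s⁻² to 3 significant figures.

ΔT = +0.6 K, ΔS = +1.25 psu (deep − shallow).
Δρ/ρ₀ = −αΔT + βΔS = -1.38 × 10⁻⁴ + 9.75 × 10⁻⁴ = 8.37 × 10⁻⁴, so Δρ ≈ 0.8588 kg m⁻³.
N² = (g/ρ₀)·Δρ/Δz = g·(Δρ/ρ₀)/Δz = 9.8 × 8.37 × 10⁻⁴ / 30 = 2.7342 × 10⁻⁴ s⁻² ≈ 2.73 × 10⁻⁴ s⁻².

2.73 × 10⁻⁴ s⁻²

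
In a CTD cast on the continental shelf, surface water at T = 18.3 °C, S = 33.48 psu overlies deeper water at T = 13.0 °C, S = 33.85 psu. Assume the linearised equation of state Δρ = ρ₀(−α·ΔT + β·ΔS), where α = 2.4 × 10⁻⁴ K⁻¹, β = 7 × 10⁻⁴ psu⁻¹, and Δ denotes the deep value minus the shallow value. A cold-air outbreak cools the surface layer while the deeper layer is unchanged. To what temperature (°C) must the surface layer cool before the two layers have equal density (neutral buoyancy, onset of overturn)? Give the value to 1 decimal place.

Neutral buoyancy requires Δρ = 0, i.e. −α(T_deep − T_surf′) + β(S_deep − S_surf) = 0.
T_surf′ = T_deep − (β/α)·ΔS = 13.0 − (7 × 10⁻⁴/2.4 × 10⁻⁴)·(+0.37) = 11.921 °C.
Cooling required: 18.3 − (11.921) = 6.379 °C.

11.9 °C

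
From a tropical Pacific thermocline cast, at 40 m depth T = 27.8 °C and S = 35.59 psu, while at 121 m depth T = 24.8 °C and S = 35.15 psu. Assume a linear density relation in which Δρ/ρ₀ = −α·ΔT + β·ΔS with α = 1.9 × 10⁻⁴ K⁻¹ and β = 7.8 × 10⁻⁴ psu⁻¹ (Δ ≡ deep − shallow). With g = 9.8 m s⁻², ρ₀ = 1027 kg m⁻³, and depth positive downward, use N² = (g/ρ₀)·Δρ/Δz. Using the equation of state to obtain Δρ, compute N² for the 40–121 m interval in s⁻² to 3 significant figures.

ΔT = -3.0 K, ΔS = -0.44 psu (deep − shallow).
Δρ/ρ₀ = −αΔT + βΔS = 5.70 × 10⁻⁴ − 3.432 × 10⁻⁴ = 2.268 × 10⁻⁴, so Δρ ≈ 0.2329 kg m⁻³.
N² = (g/ρ₀)·Δρ/Δz = g·(Δρ/ρ₀)/Δz = 9.8 × 2.268 × 10⁻⁴ / 81 = 2.7440 × 10⁻⁵ s⁻² ≈ 2.74 × 10⁻⁵ s⁻².

2.74 × 10⁻⁵ s⁻²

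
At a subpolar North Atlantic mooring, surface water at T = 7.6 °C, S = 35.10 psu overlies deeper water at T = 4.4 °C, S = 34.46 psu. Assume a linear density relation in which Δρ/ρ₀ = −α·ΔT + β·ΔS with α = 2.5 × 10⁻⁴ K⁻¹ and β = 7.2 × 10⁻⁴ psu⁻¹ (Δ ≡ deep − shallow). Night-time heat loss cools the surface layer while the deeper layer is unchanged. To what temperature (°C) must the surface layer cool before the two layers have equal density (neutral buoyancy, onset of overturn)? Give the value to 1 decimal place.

6.2 °C

Neutral buoyancy requires Δρ = 0, i.e. −α(T_deep − T_surf′) + β(S_deep − S_surf) = 0.
T_surf′ = T_deep − (β/α)·ΔS = 4.4 − (7.2 × 10⁻⁴/2.5 × 10⁻⁴)·(-0.64) = 6.243 °C.
Cooling required: 7.6 − (6.243) = 1.357 °C.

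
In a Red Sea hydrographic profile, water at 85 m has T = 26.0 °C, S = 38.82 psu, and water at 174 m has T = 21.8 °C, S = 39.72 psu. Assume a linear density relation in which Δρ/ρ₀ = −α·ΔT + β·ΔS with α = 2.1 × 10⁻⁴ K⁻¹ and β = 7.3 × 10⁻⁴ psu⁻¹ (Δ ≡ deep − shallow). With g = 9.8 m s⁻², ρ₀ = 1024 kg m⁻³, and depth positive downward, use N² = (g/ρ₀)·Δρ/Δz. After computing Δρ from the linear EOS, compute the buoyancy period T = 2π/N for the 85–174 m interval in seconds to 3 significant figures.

ΔT = -4.2 K, ΔS = +0.90 psu (deep − shallow).
Δρ/ρ₀ = −αΔT + βΔS = 8.82 × 10⁻⁴ + 6.57 × 10⁻⁴ = 1.539 × 10⁻³, so Δρ ≈ 1.576 kg m⁻³.
N² = (g/ρ₀)·Δρ/Δz = g·(Δρ/ρ₀)/Δz = 9.8 × 1.539 × 10⁻³ / 89 = 1.6946 × 10⁻⁴ s⁻².
N = √(1.6946 × 10⁻⁴) = 0.013018 rad s⁻¹ → T = 2π/N = 482.65 s ≈ 483 s.

483 s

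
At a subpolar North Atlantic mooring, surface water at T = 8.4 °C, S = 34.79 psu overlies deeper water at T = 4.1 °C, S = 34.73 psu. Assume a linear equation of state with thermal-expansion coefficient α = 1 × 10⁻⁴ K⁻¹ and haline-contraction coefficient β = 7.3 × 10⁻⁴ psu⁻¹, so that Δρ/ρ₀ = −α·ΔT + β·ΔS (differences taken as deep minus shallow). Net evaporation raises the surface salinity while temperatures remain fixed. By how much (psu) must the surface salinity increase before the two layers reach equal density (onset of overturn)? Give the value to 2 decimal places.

0.53 psu

Neutral buoyancy requires −α(T_deep − T_surf) + β(S_deep − S_surf′) = 0.
S_surf′ = S_deep − (α/β)·ΔT = 34.73 − (1 × 10⁻⁴/7.3 × 10⁻⁴)·(-4.3) = 35.3190 psu.
Increase required: 35.3190 − 34.79 = 0.5290 psu.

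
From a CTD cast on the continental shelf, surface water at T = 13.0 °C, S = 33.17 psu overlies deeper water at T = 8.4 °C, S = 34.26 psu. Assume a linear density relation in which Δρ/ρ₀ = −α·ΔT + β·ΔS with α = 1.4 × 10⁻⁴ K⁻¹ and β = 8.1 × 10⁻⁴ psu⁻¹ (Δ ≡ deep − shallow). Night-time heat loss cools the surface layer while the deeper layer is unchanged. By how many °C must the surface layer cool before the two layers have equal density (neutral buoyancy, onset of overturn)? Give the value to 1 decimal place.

Neutral buoyancy requires Δρ = 0, i.e. −α(T_deep − T_surf′) + β(S_deep − S_surf) = 0.
T_surf′ = T_deep − (β/α)·ΔS = 8.4 − (8.1 × 10⁻⁴/1.4 × 10⁻⁴)·(+1.09) = 2.094 °C.
Cooling required: 13.0 − (2.094) = 10.906 °C.

10.9 °C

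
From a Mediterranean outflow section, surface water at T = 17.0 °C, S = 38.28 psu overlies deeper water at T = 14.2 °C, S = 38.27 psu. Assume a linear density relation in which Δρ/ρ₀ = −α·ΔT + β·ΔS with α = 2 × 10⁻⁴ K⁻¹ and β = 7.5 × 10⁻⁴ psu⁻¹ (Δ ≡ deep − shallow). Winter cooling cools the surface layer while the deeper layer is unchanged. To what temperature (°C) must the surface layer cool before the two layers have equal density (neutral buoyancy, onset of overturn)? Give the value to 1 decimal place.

Neutral buoyancy requires Δρ = 0, i.e. −α(T_deep − T_surf′) + β(S_deep − S_surf) = 0.
T_surf′ = T_deep − (β/α)·ΔS = 14.2 − (7.5 × 10⁻⁴/2 × 10⁻⁴)·(-0.01) = 14.237 °C.
Cooling required: 17.0 − (14.237) = 2.763 °C.

14.2 °C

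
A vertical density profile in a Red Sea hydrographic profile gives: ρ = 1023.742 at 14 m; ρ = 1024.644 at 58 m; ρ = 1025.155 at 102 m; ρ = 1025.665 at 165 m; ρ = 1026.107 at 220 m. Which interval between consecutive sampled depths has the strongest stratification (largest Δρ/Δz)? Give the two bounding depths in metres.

14–58 m

Compute the density gradient over each adjacent pair:
  14–58 m: Δρ/Δz = 0.902/44 = 0.021 kg m⁻⁴
  58–102 m: Δρ/Δz = 0.511/44 = 0.012 kg m⁻⁴
  102–165 m: Δρ/Δz = 0.510/63 = 8.1 × 10⁻³ kg m⁻⁴
  165–220 m: Δρ/Δz = 0.442/55 = 8.0 × 10⁻³ kg m⁻⁴
The largest gradient is in the 14–58 m interval — the pycnocline.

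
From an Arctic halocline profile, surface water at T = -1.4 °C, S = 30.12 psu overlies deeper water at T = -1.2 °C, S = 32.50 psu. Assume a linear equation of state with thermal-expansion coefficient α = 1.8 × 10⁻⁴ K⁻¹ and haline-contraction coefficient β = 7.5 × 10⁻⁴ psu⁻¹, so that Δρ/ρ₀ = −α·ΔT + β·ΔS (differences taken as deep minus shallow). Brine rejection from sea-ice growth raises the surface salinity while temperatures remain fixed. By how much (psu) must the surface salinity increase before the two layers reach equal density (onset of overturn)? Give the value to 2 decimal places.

Neutral buoyancy requires −α(T_deep − T_surf) + β(S_deep − S_surf′) = 0.
S_surf′ = S_deep − (α/β)·ΔT = 32.50 − (1.8 × 10⁻⁴/7.5 × 10⁻⁴)·(+0.2) = 32.4520 psu.
Increase required: 32.4520 − 30.12 = 2.3320 psu.

2.33 psu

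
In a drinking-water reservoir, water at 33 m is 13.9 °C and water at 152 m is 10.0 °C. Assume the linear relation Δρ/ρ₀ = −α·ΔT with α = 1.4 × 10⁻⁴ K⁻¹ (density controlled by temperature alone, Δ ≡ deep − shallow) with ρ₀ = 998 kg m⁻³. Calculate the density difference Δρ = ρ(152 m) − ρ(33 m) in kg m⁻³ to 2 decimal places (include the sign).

ΔT = -3.9 K, Δρ/ρ₀ = −αΔT = 5.46 × 10⁻⁴.
Δρ = 998 × (5.46 × 10⁻⁴) = +0.54 kg m⁻³.
Positive Δρ: denser below, stable.

+0.54 kg m⁻³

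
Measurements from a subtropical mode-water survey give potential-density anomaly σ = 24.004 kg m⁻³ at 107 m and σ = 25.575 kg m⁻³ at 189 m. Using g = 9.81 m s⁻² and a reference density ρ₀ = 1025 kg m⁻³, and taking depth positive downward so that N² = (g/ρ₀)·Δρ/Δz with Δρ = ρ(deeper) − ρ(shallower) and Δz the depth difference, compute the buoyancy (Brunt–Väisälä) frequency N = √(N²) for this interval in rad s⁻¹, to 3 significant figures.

0.0135 rad s⁻¹

Δρ = 1025.575 − 1024.004 = 1.571 kg m⁻³ over Δz = 189 − 107 = 82 m.
N² = (9.81/1025) × (1.571/82) = 1.8336 × 10⁻⁴ s⁻².
N = √(1.8336 × 10⁻⁴) = 0.013541 rad s⁻¹ ≈ 0.0135 rad s⁻¹.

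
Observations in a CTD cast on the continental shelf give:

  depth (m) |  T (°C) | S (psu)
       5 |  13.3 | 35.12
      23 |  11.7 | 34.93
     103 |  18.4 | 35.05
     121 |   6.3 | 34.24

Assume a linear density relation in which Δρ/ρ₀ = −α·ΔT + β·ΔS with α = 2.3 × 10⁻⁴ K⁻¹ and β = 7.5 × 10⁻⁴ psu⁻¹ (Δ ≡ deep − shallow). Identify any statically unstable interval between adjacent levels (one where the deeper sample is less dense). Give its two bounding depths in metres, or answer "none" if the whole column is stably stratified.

Evaluate Δρ/ρ₀ = −αΔT + βΔS across each adjacent pair:
  5–23 m: −αΔT+βΔS = −(2.3 × 10⁻⁴)(-1.6)+(7.5 × 10⁻⁴)(-0.19) = 2.3 × 10⁻⁴ → stable
  23–103 m: −αΔT+βΔS = −(2.3 × 10⁻⁴)(+6.7)+(7.5 × 10⁻⁴)(+0.12) = -1.5 × 10⁻³ → UNSTABLE
  103–121 m: −αΔT+βΔS = −(2.3 × 10⁻⁴)(-12.1)+(7.5 × 10⁻⁴)(-0.81) = 2.2 × 10⁻³ → stable
The 23–103 m interval has Δρ < 0: lighter water underlies denser water.

23–103 m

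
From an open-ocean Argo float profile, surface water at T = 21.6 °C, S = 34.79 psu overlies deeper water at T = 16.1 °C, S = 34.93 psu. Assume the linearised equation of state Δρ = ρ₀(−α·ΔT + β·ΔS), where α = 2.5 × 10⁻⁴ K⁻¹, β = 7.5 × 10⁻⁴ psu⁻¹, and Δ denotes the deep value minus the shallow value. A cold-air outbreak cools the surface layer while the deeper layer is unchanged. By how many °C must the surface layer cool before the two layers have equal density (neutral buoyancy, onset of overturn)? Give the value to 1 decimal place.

Neutral buoyancy requires Δρ = 0, i.e. −α(T_deep − T_surf′) + β(S_deep − S_surf) = 0.
T_surf′ = T_deep − (β/α)·ΔS = 16.1 − (7.5 × 10⁻⁴/2.5 × 10⁻⁴)·(+0.14) = 15.680 °C.
Cooling required: 21.6 − (15.680) = 5.920 °C.

5.9 °C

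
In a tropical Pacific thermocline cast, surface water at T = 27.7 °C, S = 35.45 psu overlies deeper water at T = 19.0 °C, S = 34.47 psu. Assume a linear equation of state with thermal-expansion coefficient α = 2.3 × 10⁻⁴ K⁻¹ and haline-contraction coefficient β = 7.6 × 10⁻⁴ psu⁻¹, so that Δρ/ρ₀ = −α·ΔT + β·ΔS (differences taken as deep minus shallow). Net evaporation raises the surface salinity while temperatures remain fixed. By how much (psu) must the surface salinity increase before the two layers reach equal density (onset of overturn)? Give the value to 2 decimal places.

Neutral buoyancy requires −α(T_deep − T_surf) + β(S_deep − S_surf′) = 0.
S_surf′ = S_deep − (α/β)·ΔT = 34.47 − (2.3 × 10⁻⁴/7.6 × 10⁻⁴)·(-8.7) = 37.1029 psu.
Increase required: 37.1029 − 35.45 = 1.6529 psu.

1.65 psu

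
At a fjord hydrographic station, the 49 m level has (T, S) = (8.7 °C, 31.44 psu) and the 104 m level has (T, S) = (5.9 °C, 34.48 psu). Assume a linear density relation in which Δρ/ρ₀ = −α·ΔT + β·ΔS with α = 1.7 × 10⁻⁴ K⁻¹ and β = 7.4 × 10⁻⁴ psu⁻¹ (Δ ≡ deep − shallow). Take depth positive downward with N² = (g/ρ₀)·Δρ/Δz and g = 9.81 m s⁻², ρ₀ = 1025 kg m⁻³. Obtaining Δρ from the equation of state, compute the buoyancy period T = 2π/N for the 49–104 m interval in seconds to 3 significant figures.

ΔT = -2.8 K, ΔS = +3.04 psu (deep − shallow).
Δρ/ρ₀ = −αΔT + βΔS = 4.76 × 10⁻⁴ + 2.2496 × 10⁻³ = 2.7256 × 10⁻³, so Δρ ≈ 2.794 kg m⁻³.
N² = (g/ρ₀)·Δρ/Δz = g·(Δρ/ρ₀)/Δz = 9.81 × 2.7256 × 10⁻³ / 55 = 4.8615 × 10⁻⁴ s⁻².
N = √(4.8615 × 10⁻⁴) = 0.022049 rad s⁻¹ → T = 2π/N = 284.96 s ≈ 285 s.

285 s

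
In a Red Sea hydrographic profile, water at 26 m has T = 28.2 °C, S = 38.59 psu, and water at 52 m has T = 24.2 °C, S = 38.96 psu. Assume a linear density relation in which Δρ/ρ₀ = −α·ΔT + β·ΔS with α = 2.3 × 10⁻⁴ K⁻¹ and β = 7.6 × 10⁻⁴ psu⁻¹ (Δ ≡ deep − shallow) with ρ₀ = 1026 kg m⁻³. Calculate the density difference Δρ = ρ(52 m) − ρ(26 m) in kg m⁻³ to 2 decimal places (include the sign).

+1.23 kg m⁻³

ΔT = -4.0 K, ΔS = +0.37 psu (deep − shallow).
Δρ/ρ₀ = −(2.3 × 10⁻⁴)(-4.0) + (7.6 × 10⁻⁴)(+0.37) = 1.2012 × 10⁻³.
Δρ = 1026 × (1.2012 × 10⁻³) = +1.23 kg m⁻³.
Positive Δρ: denser below, stable.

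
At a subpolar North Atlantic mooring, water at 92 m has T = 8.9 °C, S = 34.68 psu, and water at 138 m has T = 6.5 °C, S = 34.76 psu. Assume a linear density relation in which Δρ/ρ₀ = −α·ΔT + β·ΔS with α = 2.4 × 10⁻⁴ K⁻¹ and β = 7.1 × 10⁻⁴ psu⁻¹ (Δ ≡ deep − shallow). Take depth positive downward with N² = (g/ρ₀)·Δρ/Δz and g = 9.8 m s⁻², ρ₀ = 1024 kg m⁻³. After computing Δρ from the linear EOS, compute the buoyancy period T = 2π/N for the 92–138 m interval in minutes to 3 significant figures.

ΔT = -2.4 K, ΔS = +0.08 psu (deep − shallow).
Δρ/ρ₀ = −αΔT + βΔS = 5.76 × 10⁻⁴ + 5.68 × 10⁻⁵ = 6.328 × 10⁻⁴, so Δρ ≈ 0.6480 kg m⁻³.
N² = (g/ρ₀)·Δρ/Δz = g·(Δρ/ρ₀)/Δz = 9.8 × 6.328 × 10⁻⁴ / 46 = 1.3481 × 10⁻⁴ s⁻².
N = √(1.3481 × 10⁻⁴) = 0.011611 rad s⁻¹ → T = 2π/N = 541.14 s = 9.0190 min ≈ 9.02 min.

9.02 min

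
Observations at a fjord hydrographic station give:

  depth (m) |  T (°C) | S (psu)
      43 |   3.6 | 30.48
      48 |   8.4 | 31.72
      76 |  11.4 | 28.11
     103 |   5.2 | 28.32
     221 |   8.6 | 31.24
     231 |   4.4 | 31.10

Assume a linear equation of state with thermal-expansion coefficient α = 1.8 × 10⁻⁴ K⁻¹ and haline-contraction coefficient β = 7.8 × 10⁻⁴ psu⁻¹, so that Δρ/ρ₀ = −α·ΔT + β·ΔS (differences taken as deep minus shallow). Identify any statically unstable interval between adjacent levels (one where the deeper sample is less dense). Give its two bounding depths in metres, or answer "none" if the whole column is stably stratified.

Evaluate Δρ/ρ₀ = −αΔT + βΔS across each adjacent pair:
  43–48 m: −αΔT+βΔS = −(1.8 × 10⁻⁴)(+4.8)+(7.8 × 10⁻⁴)(+1.24) = 1.0 × 10⁻⁴ → stable
  48–76 m: −αΔT+βΔS = −(1.8 × 10⁻⁴)(+3.0)+(7.8 × 10⁻⁴)(-3.61) = -3.4 × 10⁻³ → UNSTABLE
  76–103 m: −αΔT+βΔS = −(1.8 × 10⁻⁴)(-6.2)+(7.8 × 10⁻⁴)(+0.21) = 1.3 × 10⁻³ → stable
  103–221 m: −αΔT+βΔS = −(1.8 × 10⁻⁴)(+3.4)+(7.8 × 10⁻⁴)(+2.92) = 1.7 × 10⁻³ → stable
  221–231 m: −αΔT+βΔS = −(1.8 × 10⁻⁴)(-4.2)+(7.8 × 10⁻⁴)(-0.14) = 6.5 × 10⁻⁴ → stable
The 48–76 m interval has Δρ < 0: lighter water underlies denser water.

48–76 m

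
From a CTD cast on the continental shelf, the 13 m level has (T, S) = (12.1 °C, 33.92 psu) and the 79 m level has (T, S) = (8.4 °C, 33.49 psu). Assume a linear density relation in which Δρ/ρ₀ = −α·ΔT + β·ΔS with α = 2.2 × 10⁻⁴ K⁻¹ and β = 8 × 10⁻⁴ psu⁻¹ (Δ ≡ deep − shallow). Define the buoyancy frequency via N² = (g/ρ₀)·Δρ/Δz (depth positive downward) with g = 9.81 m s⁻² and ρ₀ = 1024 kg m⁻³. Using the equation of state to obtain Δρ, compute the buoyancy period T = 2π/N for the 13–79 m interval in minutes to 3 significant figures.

ΔT = -3.7 K, ΔS = -0.43 psu (deep − shallow).
Δρ/ρ₀ = −αΔT + βΔS = 8.14 × 10⁻⁴ − 3.44 × 10⁻⁴ = 4.70 × 10⁻⁴, so Δρ ≈ 0.4813 kg m⁻³.
N² = (g/ρ₀)·Δρ/Δz = g·(Δρ/ρ₀)/Δz = 9.81 × 4.70 × 10⁻⁴ / 66 = 6.9859 × 10⁻⁵ s⁻².
N = √(6.9859 × 10⁻⁵) = 8.3582 × 10⁻³ rad s⁻¹ → T = 2π/N = 751.74 s = 12.529 min ≈ 12.5 min.

12.5 min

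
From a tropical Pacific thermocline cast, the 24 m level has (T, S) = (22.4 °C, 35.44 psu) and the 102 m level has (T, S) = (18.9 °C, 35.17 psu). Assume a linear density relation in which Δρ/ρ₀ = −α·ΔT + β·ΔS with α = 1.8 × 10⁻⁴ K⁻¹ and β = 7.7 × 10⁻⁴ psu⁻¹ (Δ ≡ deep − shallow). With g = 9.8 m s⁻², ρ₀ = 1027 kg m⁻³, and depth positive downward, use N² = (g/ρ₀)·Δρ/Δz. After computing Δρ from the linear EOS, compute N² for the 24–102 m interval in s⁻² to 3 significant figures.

ΔT = -3.5 K, ΔS = -0.27 psu (deep − shallow).
Δρ/ρ₀ = −αΔT + βΔS = 6.30 × 10⁻⁴ − 2.079 × 10⁻⁴ = 4.221 × 10⁻⁴, so Δρ ≈ 0.4335 kg m⁻³.
N² = (g/ρ₀)·Δρ/Δz = g·(Δρ/ρ₀)/Δz = 9.8 × 4.221 × 10⁻⁴ / 78 = 5.3033 × 10⁻⁵ s⁻² ≈ 5.30 × 10⁻⁵ s⁻².

5.30 × 10⁻⁵ s⁻²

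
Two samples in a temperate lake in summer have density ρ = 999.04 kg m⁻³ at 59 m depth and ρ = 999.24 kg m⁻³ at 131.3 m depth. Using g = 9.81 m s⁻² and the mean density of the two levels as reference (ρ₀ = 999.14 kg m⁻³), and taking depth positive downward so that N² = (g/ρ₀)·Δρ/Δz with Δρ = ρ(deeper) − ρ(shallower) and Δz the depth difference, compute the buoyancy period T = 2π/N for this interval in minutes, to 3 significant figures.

20.1 min

Δρ = 999.24 − 999.04 = 0.20 kg m⁻³ over Δz = 131.3 − 59 = 72.3 m.
N² = (9.81/999.14) × (0.20/72.3) = 2.7160 × 10⁻⁵ s⁻².
N = √(2.7160 × 10⁻⁵) = 5.2115 × 10⁻³ rad s⁻¹, so T = 2π/N = 1.2056 × 10³ s = 20.093 min ≈ 20.1 min.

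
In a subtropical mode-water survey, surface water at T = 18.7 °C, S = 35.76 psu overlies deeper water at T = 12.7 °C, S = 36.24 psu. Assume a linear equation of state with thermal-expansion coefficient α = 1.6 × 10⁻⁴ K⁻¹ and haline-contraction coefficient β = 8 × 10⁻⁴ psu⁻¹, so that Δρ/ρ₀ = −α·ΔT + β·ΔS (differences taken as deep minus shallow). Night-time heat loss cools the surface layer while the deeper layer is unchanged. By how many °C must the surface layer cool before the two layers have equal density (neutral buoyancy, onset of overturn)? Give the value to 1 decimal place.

8.4 °C

Neutral buoyancy requires Δρ = 0, i.e. −α(T_deep − T_surf′) + β(S_deep − S_surf) = 0.
T_surf′ = T_deep − (β/α)·ΔS = 12.7 − (8 × 10⁻⁴/1.6 × 10⁻⁴)·(+0.48) = 10.300 °C.
Cooling required: 18.7 − (10.300) = 8.400 °C.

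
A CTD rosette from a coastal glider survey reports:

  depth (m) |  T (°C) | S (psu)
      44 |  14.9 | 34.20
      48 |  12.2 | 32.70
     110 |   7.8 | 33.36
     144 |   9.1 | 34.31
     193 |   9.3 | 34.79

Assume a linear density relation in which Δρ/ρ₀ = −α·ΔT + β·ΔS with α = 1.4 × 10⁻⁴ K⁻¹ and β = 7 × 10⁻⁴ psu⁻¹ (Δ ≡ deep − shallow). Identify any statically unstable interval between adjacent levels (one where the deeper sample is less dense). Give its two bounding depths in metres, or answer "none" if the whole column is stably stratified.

44–48 m

Evaluate Δρ/ρ₀ = −αΔT + βΔS across each adjacent pair:
  44–48 m: −αΔT+βΔS = −(1.4 × 10⁻⁴)(-2.7)+(7 × 10⁻⁴)(-1.50) = -6.7 × 10⁻⁴ → UNSTABLE
  48–110 m: −αΔT+βΔS = −(1.4 × 10⁻⁴)(-4.4)+(7 × 10⁻⁴)(+0.66) = 1.1 × 10⁻³ → stable
  110–144 m: −αΔT+βΔS = −(1.4 × 10⁻⁴)(+1.3)+(7 × 10⁻⁴)(+0.95) = 4.8 × 10⁻⁴ → stable
  144–193 m: −αΔT+βΔS = −(1.4 × 10⁻⁴)(+0.2)+(7 × 10⁻⁴)(+0.48) = 3.1 × 10⁻⁴ → stable
The 44–48 m interval has Δρ < 0: lighter water underlies denser water.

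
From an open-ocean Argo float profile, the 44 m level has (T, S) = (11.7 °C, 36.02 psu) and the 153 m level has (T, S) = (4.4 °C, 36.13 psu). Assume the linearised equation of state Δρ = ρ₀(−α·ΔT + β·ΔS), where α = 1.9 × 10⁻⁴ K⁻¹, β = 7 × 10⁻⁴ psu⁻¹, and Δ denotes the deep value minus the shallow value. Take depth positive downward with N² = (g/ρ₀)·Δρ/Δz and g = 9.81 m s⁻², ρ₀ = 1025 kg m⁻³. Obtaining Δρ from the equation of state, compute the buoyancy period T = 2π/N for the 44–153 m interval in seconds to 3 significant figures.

547 s

ΔT = -7.3 K, ΔS = +0.11 psu (deep − shallow).
Δρ/ρ₀ = −αΔT + βΔS = 1.387 × 10⁻³ + 7.70 × 10⁻⁵ = 1.464 × 10⁻³, so Δρ ≈ 1.501 kg m⁻³.
N² = (g/ρ₀)·Δρ/Δz = g·(Δρ/ρ₀)/Δz = 9.81 × 1.464 × 10⁻³ / 109 = 1.3176 × 10⁻⁴ s⁻².
N = √(1.3176 × 10⁻⁴) = 0.011479 rad s⁻¹ → T = 2π/N = 547.36 s ≈ 547 s.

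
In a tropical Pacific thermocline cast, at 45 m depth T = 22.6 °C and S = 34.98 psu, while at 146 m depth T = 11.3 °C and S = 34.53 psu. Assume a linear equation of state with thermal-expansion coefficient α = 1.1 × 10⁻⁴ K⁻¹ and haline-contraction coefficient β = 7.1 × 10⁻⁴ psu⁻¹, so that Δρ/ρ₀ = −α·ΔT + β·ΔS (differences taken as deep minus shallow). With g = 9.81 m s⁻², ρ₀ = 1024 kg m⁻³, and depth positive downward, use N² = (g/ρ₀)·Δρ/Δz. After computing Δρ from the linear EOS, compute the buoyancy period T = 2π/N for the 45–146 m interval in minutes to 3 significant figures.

ΔT = -11.3 K, ΔS = -0.45 psu (deep − shallow).
Δρ/ρ₀ = −αΔT + βΔS = 1.243 × 10⁻³ − 3.195 × 10⁻⁴ = 9.235 × 10⁻⁴, so Δρ ≈ 0.9457 kg m⁻³.
N² = (g/ρ₀)·Δρ/Δz = g·(Δρ/ρ₀)/Δz = 9.81 × 9.235 × 10⁻⁴ / 101 = 8.9698 × 10⁻⁵ s⁻².
N = √(8.9698 × 10⁻⁵) = 9.4709 × 10⁻³ rad s⁻¹ → T = 2π/N = 663.42 s = 11.057 min ≈ 11.1 min.

11.1 min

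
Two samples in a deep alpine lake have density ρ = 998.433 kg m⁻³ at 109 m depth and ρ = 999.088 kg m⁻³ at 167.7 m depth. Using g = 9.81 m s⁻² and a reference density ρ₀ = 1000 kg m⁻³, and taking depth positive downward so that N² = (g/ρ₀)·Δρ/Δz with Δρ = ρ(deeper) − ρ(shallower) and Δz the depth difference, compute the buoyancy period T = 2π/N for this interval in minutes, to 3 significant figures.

10.0 min

Δρ = 999.088 − 998.433 = 0.655 kg m⁻³ over Δz = 167.7 − 109 = 58.7 m.
N² = (9.81/1000) × (0.655/58.7) = 1.0946 × 10⁻⁴ s⁻².
N = √(1.0946 × 10⁻⁴) = 0.010462 rad s⁻¹, so T = 2π/N = 600.57 s = 10.010 min ≈ 10.0 min.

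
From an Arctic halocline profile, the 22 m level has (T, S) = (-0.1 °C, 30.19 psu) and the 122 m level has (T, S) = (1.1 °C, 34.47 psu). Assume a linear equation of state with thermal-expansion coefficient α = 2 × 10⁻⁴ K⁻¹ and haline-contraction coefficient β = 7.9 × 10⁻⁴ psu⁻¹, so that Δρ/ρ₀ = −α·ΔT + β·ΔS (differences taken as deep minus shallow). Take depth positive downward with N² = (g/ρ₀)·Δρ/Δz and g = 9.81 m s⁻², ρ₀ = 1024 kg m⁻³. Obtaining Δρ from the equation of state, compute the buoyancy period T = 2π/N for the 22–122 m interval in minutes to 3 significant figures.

ΔT = +1.2 K, ΔS = +4.28 psu (deep − shallow).
Δρ/ρ₀ = −αΔT + βΔS = -2.40 × 10⁻⁴ + 3.3812 × 10⁻³ = 3.1412 × 10⁻³, so Δρ ≈ 3.217 kg m⁻³.
N² = (g/ρ₀)·Δρ/Δz = g·(Δρ/ρ₀)/Δz = 9.81 × 3.1412 × 10⁻³ / 100 = 3.0815 × 10⁻⁴ s⁻².
N = √(3.0815 × 10⁻⁴) = 0.017554 rad s⁻¹ → T = 2π/N = 357.93 s = 5.9655 min ≈ 5.97 min.

5.97 min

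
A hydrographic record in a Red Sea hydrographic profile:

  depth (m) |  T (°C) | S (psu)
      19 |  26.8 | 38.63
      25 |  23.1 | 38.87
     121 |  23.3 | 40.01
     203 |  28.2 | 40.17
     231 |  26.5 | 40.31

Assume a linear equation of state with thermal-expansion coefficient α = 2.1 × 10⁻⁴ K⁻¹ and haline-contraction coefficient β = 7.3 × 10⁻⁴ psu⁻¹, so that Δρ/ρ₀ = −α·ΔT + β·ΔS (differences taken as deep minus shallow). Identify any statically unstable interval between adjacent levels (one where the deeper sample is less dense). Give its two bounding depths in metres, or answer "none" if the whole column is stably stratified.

121–203 m

Evaluate Δρ/ρ₀ = −αΔT + βΔS across each adjacent pair:
  19–25 m: −αΔT+βΔS = −(2.1 × 10⁻⁴)(-3.7)+(7.3 × 10⁻⁴)(+0.24) = 9.5 × 10⁻⁴ → stable
  25–121 m: −αΔT+βΔS = −(2.1 × 10⁻⁴)(+0.2)+(7.3 × 10⁻⁴)(+1.14) = 7.9 × 10⁻⁴ → stable
  121–203 m: −αΔT+βΔS = −(2.1 × 10⁻⁴)(+4.9)+(7.3 × 10⁻⁴)(+0.16) = -9.1 × 10⁻⁴ → UNSTABLE
  203–231 m: −αΔT+βΔS = −(2.1 × 10⁻⁴)(-1.7)+(7.3 × 10⁻⁴)(+0.14) = 4.6 × 10⁻⁴ → stable
The 121–203 m interval has Δρ < 0: lighter water underlies denser water.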